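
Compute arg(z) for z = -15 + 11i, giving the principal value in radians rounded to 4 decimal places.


Step 1: z = -15 + 11i
Step 2: arg(z) = atan2(11, -15)
Step 3: arg(z) = 2.5088

2.5088


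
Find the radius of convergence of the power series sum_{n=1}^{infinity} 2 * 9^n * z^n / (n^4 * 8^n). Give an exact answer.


Step 1: General term a_n = 2 * 9^n / (n^4 * 8^n)
Step 2: By the root test, |a_n|^(1/n) = 2^(1/n) * 9 / (n^(4/n) * 8) -> 9/8 as n -> infinity (since 2^(1/n) -> 1 and n^(4/n) -> 1)
Step 3: R = 1/lim|a_n|^(1/n) = 8/9

8/9


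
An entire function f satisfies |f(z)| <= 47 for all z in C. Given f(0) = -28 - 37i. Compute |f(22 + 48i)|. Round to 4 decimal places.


Step 1: By Liouville's theorem, a bounded entire function is constant.
Step 2: f(z) = f(0) = -28 - 37i for all z.
Step 3: |f(w)| = |-28 - 37i| = sqrt(784 + 1369)
Step 4: = 46.4004

46.4004


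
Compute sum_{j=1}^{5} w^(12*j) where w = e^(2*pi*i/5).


Step 1: The sum sum_{j=1}^{n} w^(k*j) equals n if n | k, else 0.
Step 2: Here n = 5, k = 12
Step 3: Does n divide k? 5 | 12 -> False
Step 4: Sum = 0

0


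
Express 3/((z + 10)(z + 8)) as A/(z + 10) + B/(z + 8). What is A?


Step 1: Multiply both sides by (z + 10) and set z = -10
Step 2: A = 3 / (-10 + 8)
Step 3: A = 3 / (-2)
Step 4: A = -3/2

-3/2


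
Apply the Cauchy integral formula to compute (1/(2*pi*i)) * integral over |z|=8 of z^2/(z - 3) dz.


Step 1: f(z) = z^2, a = 3 is inside |z| = 8
Step 2: By Cauchy integral formula: (1/(2pi*i)) * integral = f(a)
Step 3: f(3) = 3^2 = 9

9


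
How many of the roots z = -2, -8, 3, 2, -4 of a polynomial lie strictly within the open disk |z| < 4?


Step 1: Check each root:
  z = -2: |-2| = 2 < 4
  z = -8: |-8| = 8 >= 4
  z = 3: |3| = 3 < 4
  z = 2: |2| = 2 < 4
  z = -4: |-4| = 4 >= 4
Step 2: Count = 3

3


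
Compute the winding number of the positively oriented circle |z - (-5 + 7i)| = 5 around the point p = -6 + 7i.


Step 1: Center c = (-5, 7), radius = 5
Step 2: |p - c|^2 = (-1)^2 + 0^2 = 1
Step 3: r^2 = 25
Step 4: |p-c| < r so winding number = 1

1


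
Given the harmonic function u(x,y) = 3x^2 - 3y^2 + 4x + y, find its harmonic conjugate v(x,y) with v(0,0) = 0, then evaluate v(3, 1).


Step 1: v_x = -u_y = 6y - 1
Step 2: v_y = u_x = 6x + 4
Step 3: v = 6xy - x + 4y + C
Step 4: v(0,0) = 0 => C = 0
Step 5: v(3, 1) = 19

19


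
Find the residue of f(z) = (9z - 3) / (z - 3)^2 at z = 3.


Step 1: Pole of order 2 at z = 3
Step 2: Res = lim d/dz [(z - 3)^2 * f(z)] as z -> 3
Step 3: (z - 3)^2 * f(z) = 9z - 3
Step 4: d/dz[9z - 3] = 9

9


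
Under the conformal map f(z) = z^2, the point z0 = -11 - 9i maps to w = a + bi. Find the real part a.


Step 1: z0 = -11 - 9i
Step 2: z0^2 = (-11)^2 - (-9)^2 + 198i
Step 3: real part = 121 - 81 = 40

40


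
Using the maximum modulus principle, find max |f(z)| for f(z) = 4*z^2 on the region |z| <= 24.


Step 1: On |z| = 24, |f(z)| = 4 * |z|^2 = 4 * 24^2
Step 2: By maximum modulus principle, maximum is on boundary.
Step 3: Maximum = 4 * 576 = 2304

2304


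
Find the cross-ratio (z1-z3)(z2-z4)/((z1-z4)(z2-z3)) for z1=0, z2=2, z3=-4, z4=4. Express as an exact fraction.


Step 1: (z1-z3)(z2-z4) = 4 * (-2) = -8
Step 2: (z1-z4)(z2-z3) = (-4) * 6 = -24
Step 3: Cross-ratio = 8/24 = 1/3

1/3


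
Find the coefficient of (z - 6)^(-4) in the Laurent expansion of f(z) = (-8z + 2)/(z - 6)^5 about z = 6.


Step 1: Write the numerator in powers of (z - 6): -8z + 2 = -8(z - 6) + (-8*6 + 2) = -8(z - 6) - 46
Step 2: Divide by (z - 6)^5: f(z) = -46(z - 6)^(-5) - 8(z - 6)^(-4)
Step 3: This finite sum is the Laurent series of f about z = 6.
Step 4: Coefficient of (z - 6)^(-4) = coefficient of (z - 6) in the re-centred numerator = -8

-8


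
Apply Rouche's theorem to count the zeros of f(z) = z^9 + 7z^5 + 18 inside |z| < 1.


Step 1: On |z| = 1 the three terms have sizes |z^9| = 1^9 = 1, |7z^5| = 7*1^5 = 7, |18| = 18
Step 2: The dominant term is g(z) = 18; let h(z) = z^9 + 7z^5 so f = g + h
Step 3: On |z| = 1: |g| = 18 and |h| <= 1 + 7 = 8
Step 4: Since 18 > 8, |h| < |g| on |z| = 1, so by Rouche f has the same number of zeros as g inside |z| < 1
Step 5: g(z) = 18 is a nonzero constant with no zeros inside |z| < 1. Answer = 0

0


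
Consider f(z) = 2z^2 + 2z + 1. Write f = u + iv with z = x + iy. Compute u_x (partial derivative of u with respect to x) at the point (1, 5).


Step 1: f(z) = 2(x+iy)^2 + 2(x+iy) + 1
Step 2: u = 2(x^2 - y^2) + 2x + 1
Step 3: u_x = 4x + 2
Step 4: At (1, 5): u_x = 4 + 2 = 6

6


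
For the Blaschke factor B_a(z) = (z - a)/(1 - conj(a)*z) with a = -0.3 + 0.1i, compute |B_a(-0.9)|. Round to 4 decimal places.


Step 1: Numerator z0 - a = -0.9 - (-0.3 + 0.1i) = -0.6 - 0.1i
Step 2: Denominator 1 - conj(a)*z0 = 1 - (-0.3 - 0.1i)*(-0.9) = 0.73 - 0.09i
Step 3: |z0 - a|^2 = (-0.6)^2 + (-0.1)^2 = 0.37; |1 - conj(a)*z0|^2 = 0.73^2 + (-0.09)^2 = 0.541
Step 4: |B_a(-0.9)| = sqrt(0.37 / 0.541) = sqrt(0.683919)
Step 5: = 0.827

0.827


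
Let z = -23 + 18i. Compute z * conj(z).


Step 1: conj(z) = -23 - 18i
Step 2: z * conj(z) = (-23)^2 + 18^2
Step 3: = 529 + 324 = 853

853


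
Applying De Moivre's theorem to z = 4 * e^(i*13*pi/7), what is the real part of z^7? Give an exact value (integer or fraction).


Step 1: By De Moivre's theorem, z^7 = 4^7 * e^(i*7*13*pi/7) = 16384 * (cos(13*pi) + i*sin(13*pi))
Step 2: |z|^7 = 4^7 = 16384
Step 3: Reduce the angle mod 2*pi: 13*pi - 12*pi = pi
Step 4: cos(pi) = -1
Step 5: Re(z^7) = 16384 * (-1) = -16384

-16384


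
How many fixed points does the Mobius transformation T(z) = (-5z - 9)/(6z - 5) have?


Step 1: Fixed points satisfy T(z) = z
Step 2: 6z^2 + 9 = 0
Step 3: Discriminant = 0^2 - 4*6*9 = -216
Step 4: Number of fixed points = 2

2


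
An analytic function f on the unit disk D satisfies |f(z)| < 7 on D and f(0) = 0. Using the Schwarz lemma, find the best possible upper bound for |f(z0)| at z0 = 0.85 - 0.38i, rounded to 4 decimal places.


Step 1: g = f/7 maps D -> D with g(0) = 0, so by the Schwarz lemma |g(z)| <= |z|, i.e. |f(z)| <= 7|z|; this is sharp (f(z) = 7z).
Step 2: |z0|^2 = 0.85^2 + (-0.38)^2 = 0.8669
Step 3: |z0| = sqrt(0.8669) = 0.931075
Step 4: Best bound = 7 * |z0| = 7 * 0.931075 = 6.5175

6.5175


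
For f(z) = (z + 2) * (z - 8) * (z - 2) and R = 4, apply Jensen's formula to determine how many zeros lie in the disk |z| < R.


Jensen's formula: (1/2pi)*integral log|f(Re^it)|dt = log|f(0)| + sum_{|a_k|<R} log(R/|a_k|)
Step 1: f(0) = 2 * (-8) * (-2) = 32
Step 2: log|f(0)| = log|-2| + log|8| + log|2| = 3.4657
Step 3: Zeros inside |z| < 4: -2, 2
Step 4: Jensen sum = log(4/2) + log(4/2) = 1.3863
Step 5: n(R) = number of terms in the Jensen sum = count of zeros inside |z| < 4 = 2

2


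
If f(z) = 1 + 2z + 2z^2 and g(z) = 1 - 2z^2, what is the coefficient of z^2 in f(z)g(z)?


Step 1: z^2 term in f*g comes from: (1)*(-2z^2) + (2z)*(0) + (2z^2)*(1)
Step 2: = -2 + 0 + 2
Step 3: = 0

0


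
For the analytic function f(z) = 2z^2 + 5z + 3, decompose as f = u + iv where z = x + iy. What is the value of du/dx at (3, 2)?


Step 1: f(z) = 2(x+iy)^2 + 5(x+iy) + 3
Step 2: u = 2(x^2 - y^2) + 5x + 3
Step 3: u_x = 4x + 5
Step 4: At (3, 2): u_x = 12 + 5 = 17

17


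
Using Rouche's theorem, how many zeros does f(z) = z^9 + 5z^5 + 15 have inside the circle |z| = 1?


Step 1: On |z| = 1 the three terms have sizes |z^9| = 1^9 = 1, |5z^5| = 5*1^5 = 5, |15| = 15
Step 2: The dominant term is g(z) = 15; let h(z) = z^9 + 5z^5 so f = g + h
Step 3: On |z| = 1: |g| = 15 and |h| <= 1 + 5 = 6
Step 4: Since 15 > 6, |h| < |g| on |z| = 1, so by Rouche f has the same number of zeros as g inside |z| < 1
Step 5: g(z) = 15 is a nonzero constant with no zeros inside |z| < 1. Answer = 0

0


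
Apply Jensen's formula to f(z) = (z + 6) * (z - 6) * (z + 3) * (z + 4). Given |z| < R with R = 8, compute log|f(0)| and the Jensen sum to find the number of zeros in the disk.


Jensen's formula: (1/2pi)*integral log|f(Re^it)|dt = log|f(0)| + sum_{|a_k|<R} log(R/|a_k|)
Step 1: f(0) = 6 * (-6) * 3 * 4 = -432
Step 2: log|f(0)| = log|-6| + log|6| + log|-3| + log|-4| = 6.0684
Step 3: Zeros inside |z| < 8: -6, 6, -3, -4
Step 4: Jensen sum = log(8/6) + log(8/6) + log(8/3) + log(8/4) = 2.2493
Step 5: n(R) = number of terms in the Jensen sum = count of zeros inside |z| < 8 = 4

4


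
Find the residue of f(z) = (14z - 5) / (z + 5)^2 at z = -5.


Step 1: Pole of order 2 at z = -5
Step 2: Res = lim d/dz [(z + 5)^2 * f(z)] as z -> -5
Step 3: (z + 5)^2 * f(z) = 14z - 5
Step 4: d/dz[14z - 5] = 14

14


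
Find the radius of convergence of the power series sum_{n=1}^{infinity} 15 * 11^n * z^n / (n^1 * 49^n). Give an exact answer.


Step 1: General term a_n = 15 * 11^n / (n^1 * 49^n)
Step 2: By the root test, |a_n|^(1/n) = 15^(1/n) * 11 / (n^(1/n) * 49) -> 11/49 as n -> infinity (since 15^(1/n) -> 1 and n^(1/n) -> 1)
Step 3: R = 1/lim|a_n|^(1/n) = 49/11

49/11


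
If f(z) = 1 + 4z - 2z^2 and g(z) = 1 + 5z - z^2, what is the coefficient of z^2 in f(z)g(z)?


Step 1: z^2 term in f*g comes from: (1)*(-z^2) + (4z)*(5z) + (-2z^2)*(1)
Step 2: = -1 + 20 - 2
Step 3: = 17

17


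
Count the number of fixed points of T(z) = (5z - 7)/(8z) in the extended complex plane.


Step 1: Fixed points satisfy T(z) = z
Step 2: 8z^2 - 5z + 7 = 0
Step 3: Discriminant = (-5)^2 - 4*8*7 = -199
Step 4: Number of fixed points = 2

2


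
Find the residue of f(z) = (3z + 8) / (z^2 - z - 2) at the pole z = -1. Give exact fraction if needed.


Step 1: Q(z) = z^2 - z - 2 = (z + 1)(z - 2)
Step 2: Q'(z) = 2z - 1
Step 3: Q'(-1) = -3, P(-1) = 5
Step 4: Res = P(-1)/Q'(-1) = 5/(-3) = -5/3

-5/3


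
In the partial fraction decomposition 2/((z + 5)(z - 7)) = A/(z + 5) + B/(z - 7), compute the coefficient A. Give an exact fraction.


Step 1: Multiply both sides by (z + 5) and set z = -5
Step 2: A = 2 / (-5 - 7)
Step 3: A = 2 / (-12)
Step 4: A = -1/6

-1/6


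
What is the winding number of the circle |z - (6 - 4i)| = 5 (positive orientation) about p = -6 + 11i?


Step 1: Center c = (6, -4), radius = 5
Step 2: |p - c|^2 = (-12)^2 + 15^2 = 369
Step 3: r^2 = 25
Step 4: |p-c| > r so winding number = 0

0


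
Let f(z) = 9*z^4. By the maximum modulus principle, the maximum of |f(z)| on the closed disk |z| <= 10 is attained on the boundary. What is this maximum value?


Step 1: On |z| = 10, |f(z)| = 9 * |z|^4 = 9 * 10^4
Step 2: By maximum modulus principle, maximum is on boundary.
Step 3: Maximum = 9 * 10000 = 90000

90000


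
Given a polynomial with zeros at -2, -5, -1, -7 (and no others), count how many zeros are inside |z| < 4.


Step 1: Check each root:
  z = -2: |-2| = 2 < 4
  z = -5: |-5| = 5 >= 4
  z = -1: |-1| = 1 < 4
  z = -7: |-7| = 7 >= 4
Step 2: Count = 2

2


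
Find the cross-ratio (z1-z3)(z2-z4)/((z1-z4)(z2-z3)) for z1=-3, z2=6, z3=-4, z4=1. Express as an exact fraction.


Step 1: (z1-z3)(z2-z4) = 1 * 5 = 5
Step 2: (z1-z4)(z2-z3) = (-4) * 10 = -40
Step 3: Cross-ratio = -5/40 = -1/8

-1/8


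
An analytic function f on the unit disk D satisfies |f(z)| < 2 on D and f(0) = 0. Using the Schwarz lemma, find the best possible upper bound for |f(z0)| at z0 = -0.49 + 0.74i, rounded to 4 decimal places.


Step 1: g = f/2 maps D -> D with g(0) = 0, so by the Schwarz lemma |g(z)| <= |z|, i.e. |f(z)| <= 2|z|; this is sharp (f(z) = 2z).
Step 2: |z0|^2 = (-0.49)^2 + 0.74^2 = 0.7877
Step 3: |z0| = sqrt(0.7877) = 0.887525
Step 4: Best bound = 2 * |z0| = 2 * 0.887525 = 1.775

1.775


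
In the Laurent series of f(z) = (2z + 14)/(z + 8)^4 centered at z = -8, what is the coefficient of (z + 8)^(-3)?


Step 1: Write the numerator in powers of (z + 8): 2z + 14 = 2(z + 8) + (2*(-8) + 14) = 2(z + 8) - 2
Step 2: Divide by (z + 8)^4: f(z) = -2(z + 8)^(-4) + 2(z + 8)^(-3)
Step 3: This finite sum is the Laurent series of f about z = -8.
Step 4: Coefficient of (z + 8)^(-3) = coefficient of (z + 8) in the re-centred numerator = 2

2


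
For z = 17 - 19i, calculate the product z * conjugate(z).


Step 1: conj(z) = 17 + 19i
Step 2: z * conj(z) = 17^2 + (-19)^2
Step 3: = 289 + 361 = 650

650


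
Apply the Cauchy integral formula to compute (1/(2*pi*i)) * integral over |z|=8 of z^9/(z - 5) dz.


Step 1: f(z) = z^9, a = 5 is inside |z| = 8
Step 2: By Cauchy integral formula: (1/(2pi*i)) * integral = f(a)
Step 3: f(5) = 5^9 = 1953125

1953125


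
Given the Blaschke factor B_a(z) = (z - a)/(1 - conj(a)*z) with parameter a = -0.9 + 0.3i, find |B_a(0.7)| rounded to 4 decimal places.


Step 1: Numerator z0 - a = 0.7 - (-0.9 + 0.3i) = 1.6 - 0.3i
Step 2: Denominator 1 - conj(a)*z0 = 1 - (-0.9 - 0.3i)*0.7 = 1.63 + 0.21i
Step 3: |z0 - a|^2 = 1.6^2 + (-0.3)^2 = 2.65; |1 - conj(a)*z0|^2 = 1.63^2 + 0.21^2 = 2.701
Step 4: |B_a(0.7)| = sqrt(2.65 / 2.701) = sqrt(0.981118)
Step 5: = 0.9905

0.9905


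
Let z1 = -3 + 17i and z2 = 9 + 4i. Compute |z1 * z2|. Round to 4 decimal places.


Step 1: |z1| = sqrt((-3)^2 + 17^2) = sqrt(298)
Step 2: |z2| = sqrt(9^2 + 4^2) = sqrt(97)
Step 3: |z1*z2| = |z1|*|z2| = sqrt(298) * sqrt(97) = sqrt(298 * 97) = sqrt(28906)
Step 4: = 170.0176

170.0176


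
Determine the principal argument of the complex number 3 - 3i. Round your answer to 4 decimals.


Step 1: z = 3 - 3i
Step 2: arg(z) = atan2(-3, 3)
Step 3: arg(z) = -0.7854

-0.7854


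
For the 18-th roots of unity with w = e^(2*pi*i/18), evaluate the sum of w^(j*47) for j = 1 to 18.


Step 1: The sum sum_{j=1}^{n} w^(k*j) equals n if n | k, else 0.
Step 2: Here n = 18, k = 47
Step 3: Does n divide k? 18 | 47 -> False
Step 4: Sum = 0

0


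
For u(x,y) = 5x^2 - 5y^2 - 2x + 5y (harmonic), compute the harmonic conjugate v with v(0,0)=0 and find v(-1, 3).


Step 1: v_x = -u_y = 10y - 5
Step 2: v_y = u_x = 10x - 2
Step 3: v = 10xy - 5x - 2y + C
Step 4: v(0,0) = 0 => C = 0
Step 5: v(-1, 3) = -31

-31


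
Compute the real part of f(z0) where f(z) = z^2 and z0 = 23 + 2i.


Step 1: z0 = 23 + 2i
Step 2: z0^2 = 23^2 - 2^2 + 92i
Step 3: real part = 529 - 4 = 525

525


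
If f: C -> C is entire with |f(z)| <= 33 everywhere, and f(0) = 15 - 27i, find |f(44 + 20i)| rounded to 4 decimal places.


Step 1: By Liouville's theorem, a bounded entire function is constant.
Step 2: f(z) = f(0) = 15 - 27i for all z.
Step 3: |f(w)| = |15 - 27i| = sqrt(225 + 729)
Step 4: = 30.8869

30.8869


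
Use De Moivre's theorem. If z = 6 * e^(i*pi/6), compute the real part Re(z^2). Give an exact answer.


Step 1: By De Moivre's theorem, z^2 = 6^2 * e^(i*2*pi/6) = 36 * (cos(pi/3) + i*sin(pi/3))
Step 2: |z|^2 = 6^2 = 36
Step 3: The angle pi/3 already lies in [0, 2*pi)
Step 4: cos(pi/3) = 1/2
Step 5: Re(z^2) = 36 * 1/2 = 18

18


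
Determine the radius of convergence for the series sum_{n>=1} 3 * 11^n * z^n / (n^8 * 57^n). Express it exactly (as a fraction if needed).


Step 1: General term a_n = 3 * 11^n / (n^8 * 57^n)
Step 2: By the root test, |a_n|^(1/n) = 3^(1/n) * 11 / (n^(8/n) * 57) -> 11/57 as n -> infinity (since 3^(1/n) -> 1 and n^(8/n) -> 1)
Step 3: R = 1/lim|a_n|^(1/n) = 57/11

57/11


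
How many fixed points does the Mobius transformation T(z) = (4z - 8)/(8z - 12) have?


Step 1: Fixed points satisfy T(z) = z
Step 2: 8z^2 - 16z + 8 = 0
Step 3: Discriminant = (-16)^2 - 4*8*8 = 0
Step 4: Number of fixed points = 1

1


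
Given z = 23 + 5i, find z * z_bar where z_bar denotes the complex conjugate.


Step 1: conj(z) = 23 - 5i
Step 2: z * conj(z) = 23^2 + 5^2
Step 3: = 529 + 25 = 554

554


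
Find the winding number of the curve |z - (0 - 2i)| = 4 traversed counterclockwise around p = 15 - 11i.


Step 1: Center c = (0, -2), radius = 4
Step 2: |p - c|^2 = 15^2 + (-9)^2 = 306
Step 3: r^2 = 16
Step 4: |p-c| > r so winding number = 0

0


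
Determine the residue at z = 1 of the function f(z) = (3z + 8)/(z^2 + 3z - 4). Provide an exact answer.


Step 1: Q(z) = z^2 + 3z - 4 = (z - 1)(z + 4)
Step 2: Q'(z) = 2z + 3
Step 3: Q'(1) = 5, P(1) = 11
Step 4: Res = P(1)/Q'(1) = 11/5 = 11/5

11/5


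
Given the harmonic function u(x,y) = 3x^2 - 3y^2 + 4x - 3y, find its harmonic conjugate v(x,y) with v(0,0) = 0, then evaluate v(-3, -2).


Step 1: v_x = -u_y = 6y + 3
Step 2: v_y = u_x = 6x + 4
Step 3: v = 6xy + 3x + 4y + C
Step 4: v(0,0) = 0 => C = 0
Step 5: v(-3, -2) = 19

19


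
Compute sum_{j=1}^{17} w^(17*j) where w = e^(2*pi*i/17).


Step 1: The sum sum_{j=1}^{n} w^(k*j) equals n if n | k, else 0.
Step 2: Here n = 17, k = 17
Step 3: Does n divide k? 17 | 17 -> True
Step 4: Sum = 17

17


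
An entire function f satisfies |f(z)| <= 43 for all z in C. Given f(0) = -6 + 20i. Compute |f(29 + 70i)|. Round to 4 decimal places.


Step 1: By Liouville's theorem, a bounded entire function is constant.
Step 2: f(z) = f(0) = -6 + 20i for all z.
Step 3: |f(w)| = |-6 + 20i| = sqrt(36 + 400)
Step 4: = 20.8806

20.8806


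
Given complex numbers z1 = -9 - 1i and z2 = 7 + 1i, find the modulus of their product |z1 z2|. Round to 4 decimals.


Step 1: |z1| = sqrt((-9)^2 + (-1)^2) = sqrt(82)
Step 2: |z2| = sqrt(7^2 + 1^2) = sqrt(50)
Step 3: |z1*z2| = |z1|*|z2| = sqrt(82) * sqrt(50) = sqrt(82 * 50) = sqrt(4100)
Step 4: = 64.0312

64.0312


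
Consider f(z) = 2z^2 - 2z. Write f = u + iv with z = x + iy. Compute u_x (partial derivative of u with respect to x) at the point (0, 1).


Step 1: f(z) = 2(x+iy)^2 - 2(x+iy) + 0
Step 2: u = 2(x^2 - y^2) - 2x + 0
Step 3: u_x = 4x - 2
Step 4: At (0, 1): u_x = 0 - 2 = -2

-2


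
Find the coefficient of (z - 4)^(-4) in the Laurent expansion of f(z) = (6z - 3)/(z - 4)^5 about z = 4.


Step 1: Write the numerator in powers of (z - 4): 6z - 3 = 6(z - 4) + (6*4 - 3) = 6(z - 4) + 21
Step 2: Divide by (z - 4)^5: f(z) = 21(z - 4)^(-5) + 6(z - 4)^(-4)
Step 3: This finite sum is the Laurent series of f about z = 4.
Step 4: Coefficient of (z - 4)^(-4) = coefficient of (z - 4) in the re-centred numerator = 6

6


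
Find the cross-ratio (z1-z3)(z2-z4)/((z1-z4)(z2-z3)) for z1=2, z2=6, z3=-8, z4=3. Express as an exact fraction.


Step 1: (z1-z3)(z2-z4) = 10 * 3 = 30
Step 2: (z1-z4)(z2-z3) = (-1) * 14 = -14
Step 3: Cross-ratio = -30/14 = -15/7

-15/7


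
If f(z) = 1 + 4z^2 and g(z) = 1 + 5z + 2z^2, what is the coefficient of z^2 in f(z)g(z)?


Step 1: z^2 term in f*g comes from: (1)*(2z^2) + (0)*(5z) + (4z^2)*(1)
Step 2: = 2 + 0 + 4
Step 3: = 6

6


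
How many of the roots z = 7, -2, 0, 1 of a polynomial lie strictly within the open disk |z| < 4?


Step 1: Check each root:
  z = 7: |7| = 7 >= 4
  z = -2: |-2| = 2 < 4
  z = 0: |0| = 0 < 4
  z = 1: |1| = 1 < 4
Step 2: Count = 3

3


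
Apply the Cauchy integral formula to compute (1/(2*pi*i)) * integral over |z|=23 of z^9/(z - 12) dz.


Step 1: f(z) = z^9, a = 12 is inside |z| = 23
Step 2: By Cauchy integral formula: (1/(2pi*i)) * integral = f(a)
Step 3: f(12) = 12^9 = 5159780352

5159780352


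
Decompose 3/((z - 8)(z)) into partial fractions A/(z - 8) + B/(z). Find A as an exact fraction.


Step 1: Multiply both sides by (z - 8) and set z = 8
Step 2: A = 3 / (8 - 0)
Step 3: A = 3 / 8
Step 4: A = 3/8

3/8


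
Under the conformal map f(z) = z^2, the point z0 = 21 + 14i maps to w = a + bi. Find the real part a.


Step 1: z0 = 21 + 14i
Step 2: z0^2 = 21^2 - 14^2 + 588i
Step 3: real part = 441 - 196 = 245

245


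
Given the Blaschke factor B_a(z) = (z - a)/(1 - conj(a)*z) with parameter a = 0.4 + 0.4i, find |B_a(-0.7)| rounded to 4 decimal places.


Step 1: Numerator z0 - a = -0.7 - (0.4 + 0.4i) = -1.1 - 0.4i
Step 2: Denominator 1 - conj(a)*z0 = 1 - (0.4 - 0.4i)*(-0.7) = 1.28 - 0.28i
Step 3: |z0 - a|^2 = (-1.1)^2 + (-0.4)^2 = 1.37; |1 - conj(a)*z0|^2 = 1.28^2 + (-0.28)^2 = 1.7168
Step 4: |B_a(-0.7)| = sqrt(1.37 / 1.7168) = sqrt(0.797996)
Step 5: = 0.8933

0.8933


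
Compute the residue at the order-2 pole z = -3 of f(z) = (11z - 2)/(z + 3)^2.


Step 1: Pole of order 2 at z = -3
Step 2: Res = lim d/dz [(z + 3)^2 * f(z)] as z -> -3
Step 3: (z + 3)^2 * f(z) = 11z - 2
Step 4: d/dz[11z - 2] = 11

11


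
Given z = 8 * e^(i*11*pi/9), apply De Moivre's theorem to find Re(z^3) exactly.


Step 1: By De Moivre's theorem, z^3 = 8^3 * e^(i*3*11*pi/9) = 512 * (cos(11*pi/3) + i*sin(11*pi/3))
Step 2: |z|^3 = 8^3 = 512
Step 3: Reduce the angle mod 2*pi: 11*pi/3 - 2*pi = 5*pi/3
Step 4: cos(5*pi/3) = 1/2
Step 5: Re(z^3) = 512 * 1/2 = 256

256


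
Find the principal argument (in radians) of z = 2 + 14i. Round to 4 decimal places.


Step 1: z = 2 + 14i
Step 2: arg(z) = atan2(14, 2)
Step 3: arg(z) = 1.4289

1.4289


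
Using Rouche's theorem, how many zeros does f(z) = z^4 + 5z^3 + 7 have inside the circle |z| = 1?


Step 1: On |z| = 1 the three terms have sizes |z^4| = 1^4 = 1, |5z^3| = 5*1^3 = 5, |7| = 7
Step 2: The dominant term is g(z) = 7; let h(z) = z^4 + 5z^3 so f = g + h
Step 3: On |z| = 1: |g| = 7 and |h| <= 1 + 5 = 6
Step 4: Since 7 > 6, |h| < |g| on |z| = 1, so by Rouche f has the same number of zeros as g inside |z| < 1
Step 5: g(z) = 7 is a nonzero constant with no zeros inside |z| < 1. Answer = 0

0


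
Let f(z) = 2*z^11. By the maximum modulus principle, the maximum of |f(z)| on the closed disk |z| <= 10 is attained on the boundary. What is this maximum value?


Step 1: On |z| = 10, |f(z)| = 2 * |z|^11 = 2 * 10^11
Step 2: By maximum modulus principle, maximum is on boundary.
Step 3: Maximum = 2 * 100000000000 = 200000000000

200000000000


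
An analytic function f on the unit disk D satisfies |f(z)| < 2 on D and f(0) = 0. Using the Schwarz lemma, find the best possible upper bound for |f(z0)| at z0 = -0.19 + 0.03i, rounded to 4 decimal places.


Step 1: g = f/2 maps D -> D with g(0) = 0, so by the Schwarz lemma |g(z)| <= |z|, i.e. |f(z)| <= 2|z|; this is sharp (f(z) = 2z).
Step 2: |z0|^2 = (-0.19)^2 + 0.03^2 = 0.037
Step 3: |z0| = sqrt(0.037) = 0.192354
Step 4: Best bound = 2 * |z0| = 2 * 0.192354 = 0.3847

0.3847


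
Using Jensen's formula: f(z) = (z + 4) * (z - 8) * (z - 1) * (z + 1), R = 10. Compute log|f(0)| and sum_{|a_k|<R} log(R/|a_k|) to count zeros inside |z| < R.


Jensen's formula: (1/2pi)*integral log|f(Re^it)|dt = log|f(0)| + sum_{|a_k|<R} log(R/|a_k|)
Step 1: f(0) = 4 * (-8) * (-1) * 1 = 32
Step 2: log|f(0)| = log|-4| + log|8| + log|1| + log|-1| = 3.4657
Step 3: Zeros inside |z| < 10: -4, 8, 1, -1
Step 4: Jensen sum = log(10/4) + log(10/8) + log(10/1) + log(10/1) = 5.7446
Step 5: n(R) = number of terms in the Jensen sum = count of zeros inside |z| < 10 = 4

4


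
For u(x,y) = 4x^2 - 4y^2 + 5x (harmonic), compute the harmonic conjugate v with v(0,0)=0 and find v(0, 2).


Step 1: v_x = -u_y = 8y + 0
Step 2: v_y = u_x = 8x + 5
Step 3: v = 8xy + 5y + C
Step 4: v(0,0) = 0 => C = 0
Step 5: v(0, 2) = 10

10


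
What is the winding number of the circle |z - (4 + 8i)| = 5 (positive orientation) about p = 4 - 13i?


Step 1: Center c = (4, 8), radius = 5
Step 2: |p - c|^2 = 0^2 + (-21)^2 = 441
Step 3: r^2 = 25
Step 4: |p-c| > r so winding number = 0

0


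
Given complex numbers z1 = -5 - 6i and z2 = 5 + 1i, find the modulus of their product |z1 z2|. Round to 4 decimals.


Step 1: |z1| = sqrt((-5)^2 + (-6)^2) = sqrt(61)
Step 2: |z2| = sqrt(5^2 + 1^2) = sqrt(26)
Step 3: |z1*z2| = |z1|*|z2| = sqrt(61) * sqrt(26) = sqrt(61 * 26) = sqrt(1586)
Step 4: = 39.8246

39.8246


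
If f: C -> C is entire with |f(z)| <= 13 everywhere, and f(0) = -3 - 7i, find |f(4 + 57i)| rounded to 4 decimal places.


Step 1: By Liouville's theorem, a bounded entire function is constant.
Step 2: f(z) = f(0) = -3 - 7i for all z.
Step 3: |f(w)| = |-3 - 7i| = sqrt(9 + 49)
Step 4: = 7.6158

7.6158


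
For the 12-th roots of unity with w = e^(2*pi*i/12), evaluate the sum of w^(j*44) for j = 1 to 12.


Step 1: The sum sum_{j=1}^{n} w^(k*j) equals n if n | k, else 0.
Step 2: Here n = 12, k = 44
Step 3: Does n divide k? 12 | 44 -> False
Step 4: Sum = 0

0


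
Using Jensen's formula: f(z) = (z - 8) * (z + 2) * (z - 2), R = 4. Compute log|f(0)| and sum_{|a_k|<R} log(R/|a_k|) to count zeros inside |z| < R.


Jensen's formula: (1/2pi)*integral log|f(Re^it)|dt = log|f(0)| + sum_{|a_k|<R} log(R/|a_k|)
Step 1: f(0) = (-8) * 2 * (-2) = 32
Step 2: log|f(0)| = log|8| + log|-2| + log|2| = 3.4657
Step 3: Zeros inside |z| < 4: -2, 2
Step 4: Jensen sum = log(4/2) + log(4/2) = 1.3863
Step 5: n(R) = number of terms in the Jensen sum = count of zeros inside |z| < 4 = 2

2


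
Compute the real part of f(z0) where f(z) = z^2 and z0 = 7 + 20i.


Step 1: z0 = 7 + 20i
Step 2: z0^2 = 7^2 - 20^2 + 280i
Step 3: real part = 49 - 400 = -351

-351


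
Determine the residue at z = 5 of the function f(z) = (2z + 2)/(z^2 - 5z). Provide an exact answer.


Step 1: Q(z) = z^2 - 5z = (z - 5)(z)
Step 2: Q'(z) = 2z - 5
Step 3: Q'(5) = 5, P(5) = 12
Step 4: Res = P(5)/Q'(5) = 12/5 = 12/5

12/5


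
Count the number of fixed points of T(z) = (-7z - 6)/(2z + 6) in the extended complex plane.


Step 1: Fixed points satisfy T(z) = z
Step 2: 2z^2 + 13z + 6 = 0
Step 3: Discriminant = 13^2 - 4*2*6 = 121
Step 4: Number of fixed points = 2

2


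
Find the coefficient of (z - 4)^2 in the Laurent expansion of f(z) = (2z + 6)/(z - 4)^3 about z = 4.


Step 1: Write the numerator in powers of (z - 4): 2z + 6 = 2(z - 4) + (2*4 + 6) = 2(z - 4) + 14
Step 2: Divide by (z - 4)^3: f(z) = 14(z - 4)^(-3) + 2(z - 4)^(-2)
Step 3: This finite sum is the Laurent series of f about z = 4.
Step 4: Only the powers -3 and -2 appear, so the coefficient of (z - 4)^2 = 0

0


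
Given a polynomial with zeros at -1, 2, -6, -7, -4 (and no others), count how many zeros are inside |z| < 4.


Step 1: Check each root:
  z = -1: |-1| = 1 < 4
  z = 2: |2| = 2 < 4
  z = -6: |-6| = 6 >= 4
  z = -7: |-7| = 7 >= 4
  z = -4: |-4| = 4 >= 4
Step 2: Count = 2

2


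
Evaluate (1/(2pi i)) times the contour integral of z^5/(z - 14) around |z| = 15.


Step 1: f(z) = z^5, a = 14 is inside |z| = 15
Step 2: By Cauchy integral formula: (1/(2pi*i)) * integral = f(a)
Step 3: f(14) = 14^5 = 537824

537824


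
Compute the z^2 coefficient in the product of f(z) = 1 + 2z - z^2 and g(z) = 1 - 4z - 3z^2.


Step 1: z^2 term in f*g comes from: (1)*(-3z^2) + (2z)*(-4z) + (-z^2)*(1)
Step 2: = -3 - 8 - 1
Step 3: = -12

-12


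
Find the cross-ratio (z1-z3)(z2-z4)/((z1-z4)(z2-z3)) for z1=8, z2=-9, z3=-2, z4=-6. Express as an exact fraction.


Step 1: (z1-z3)(z2-z4) = 10 * (-3) = -30
Step 2: (z1-z4)(z2-z3) = 14 * (-7) = -98
Step 3: Cross-ratio = 30/98 = 15/49

15/49


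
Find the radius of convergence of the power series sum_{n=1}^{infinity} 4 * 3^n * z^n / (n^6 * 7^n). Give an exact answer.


Step 1: General term a_n = 4 * 3^n / (n^6 * 7^n)
Step 2: By the root test, |a_n|^(1/n) = 4^(1/n) * 3 / (n^(6/n) * 7) -> 3/7 as n -> infinity (since 4^(1/n) -> 1 and n^(6/n) -> 1)
Step 3: R = 1/lim|a_n|^(1/n) = 7/3

7/3


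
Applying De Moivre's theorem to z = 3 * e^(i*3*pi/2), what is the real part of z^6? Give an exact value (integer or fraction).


Step 1: By De Moivre's theorem, z^6 = 3^6 * e^(i*6*3*pi/2) = 729 * (cos(9*pi) + i*sin(9*pi))
Step 2: |z|^6 = 3^6 = 729
Step 3: Reduce the angle mod 2*pi: 9*pi - 8*pi = pi
Step 4: cos(pi) = -1
Step 5: Re(z^6) = 729 * (-1) = -729

-729


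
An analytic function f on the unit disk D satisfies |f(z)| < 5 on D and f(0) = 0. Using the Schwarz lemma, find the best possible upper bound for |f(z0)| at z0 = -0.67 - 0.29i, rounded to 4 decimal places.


Step 1: g = f/5 maps D -> D with g(0) = 0, so by the Schwarz lemma |g(z)| <= |z|, i.e. |f(z)| <= 5|z|; this is sharp (f(z) = 5z).
Step 2: |z0|^2 = (-0.67)^2 + (-0.29)^2 = 0.533
Step 3: |z0| = sqrt(0.533) = 0.730068
Step 4: Best bound = 5 * |z0| = 5 * 0.730068 = 3.6503

3.6503


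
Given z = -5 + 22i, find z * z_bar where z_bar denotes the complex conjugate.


Step 1: conj(z) = -5 - 22i
Step 2: z * conj(z) = (-5)^2 + 22^2
Step 3: = 25 + 484 = 509

509


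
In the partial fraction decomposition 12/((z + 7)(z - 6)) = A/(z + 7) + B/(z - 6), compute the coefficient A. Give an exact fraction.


Step 1: Multiply both sides by (z + 7) and set z = -7
Step 2: A = 12 / (-7 - 6)
Step 3: A = 12 / (-13)
Step 4: A = -12/13

-12/13


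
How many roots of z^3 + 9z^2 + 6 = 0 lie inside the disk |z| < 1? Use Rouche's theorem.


Step 1: On |z| = 1 the three terms have sizes |z^3| = 1^3 = 1, |9z^2| = 9*1^2 = 9, |6| = 6
Step 2: The dominant term is g(z) = 9z^2; let h(z) = z^3 + 6 so f = g + h
Step 3: On |z| = 1: |g| = 9 and |h| <= 1 + 6 = 7
Step 4: Since 9 > 7, |h| < |g| on |z| = 1, so by Rouche f has the same number of zeros as g inside |z| < 1
Step 5: g(z) = 9z^2 has 2 zeros (at the origin, multiplicity 2) inside |z| < 1. Answer = 2

2


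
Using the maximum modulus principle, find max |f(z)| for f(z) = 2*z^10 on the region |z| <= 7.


Step 1: On |z| = 7, |f(z)| = 2 * |z|^10 = 2 * 7^10
Step 2: By maximum modulus principle, maximum is on boundary.
Step 3: Maximum = 2 * 282475249 = 564950498

564950498


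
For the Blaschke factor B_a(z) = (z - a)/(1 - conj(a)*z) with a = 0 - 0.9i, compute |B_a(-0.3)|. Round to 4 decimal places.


Step 1: Numerator z0 - a = -0.3 - (0 - 0.9i) = -0.3 + 0.9i
Step 2: Denominator 1 - conj(a)*z0 = 1 - (0 + 0.9i)*(-0.3) = 1 + 0.27i
Step 3: |z0 - a|^2 = (-0.3)^2 + 0.9^2 = 0.9; |1 - conj(a)*z0|^2 = 1^2 + 0.27^2 = 1.0729
Step 4: |B_a(-0.3)| = sqrt(0.9 / 1.0729) = sqrt(0.838848)
Step 5: = 0.9159

0.9159


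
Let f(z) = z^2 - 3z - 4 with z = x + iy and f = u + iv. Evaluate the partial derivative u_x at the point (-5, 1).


Step 1: f(z) = (x+iy)^2 - 3(x+iy) - 4
Step 2: u = (x^2 - y^2) - 3x - 4
Step 3: u_x = 2x - 3
Step 4: At (-5, 1): u_x = -10 - 3 = -13

-13


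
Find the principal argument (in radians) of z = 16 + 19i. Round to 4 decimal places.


Step 1: z = 16 + 19i
Step 2: arg(z) = atan2(19, 16)
Step 3: arg(z) = 0.8709

0.8709


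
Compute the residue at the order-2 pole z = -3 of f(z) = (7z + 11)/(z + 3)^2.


Step 1: Pole of order 2 at z = -3
Step 2: Res = lim d/dz [(z + 3)^2 * f(z)] as z -> -3
Step 3: (z + 3)^2 * f(z) = 7z + 11
Step 4: d/dz[7z + 11] = 7

7


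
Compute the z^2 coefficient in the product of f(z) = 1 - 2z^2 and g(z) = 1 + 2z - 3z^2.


Step 1: z^2 term in f*g comes from: (1)*(-3z^2) + (0)*(2z) + (-2z^2)*(1)
Step 2: = -3 + 0 - 2
Step 3: = -5

-5


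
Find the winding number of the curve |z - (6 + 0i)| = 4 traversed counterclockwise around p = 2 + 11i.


Step 1: Center c = (6, 0), radius = 4
Step 2: |p - c|^2 = (-4)^2 + 11^2 = 137
Step 3: r^2 = 16
Step 4: |p-c| > r so winding number = 0

0


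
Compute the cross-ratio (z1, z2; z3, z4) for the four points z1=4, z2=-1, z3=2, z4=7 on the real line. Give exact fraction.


Step 1: (z1-z3)(z2-z4) = 2 * (-8) = -16
Step 2: (z1-z4)(z2-z3) = (-3) * (-3) = 9
Step 3: Cross-ratio = -16/9 = -16/9

-16/9


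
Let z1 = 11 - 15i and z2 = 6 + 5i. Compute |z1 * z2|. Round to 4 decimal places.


Step 1: |z1| = sqrt(11^2 + (-15)^2) = sqrt(346)
Step 2: |z2| = sqrt(6^2 + 5^2) = sqrt(61)
Step 3: |z1*z2| = |z1|*|z2| = sqrt(346) * sqrt(61) = sqrt(346 * 61) = sqrt(21106)
Step 4: = 145.279

145.279


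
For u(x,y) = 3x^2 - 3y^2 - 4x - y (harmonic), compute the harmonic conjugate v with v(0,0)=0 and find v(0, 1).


Step 1: v_x = -u_y = 6y + 1
Step 2: v_y = u_x = 6x - 4
Step 3: v = 6xy + x - 4y + C
Step 4: v(0,0) = 0 => C = 0
Step 5: v(0, 1) = -4

-4


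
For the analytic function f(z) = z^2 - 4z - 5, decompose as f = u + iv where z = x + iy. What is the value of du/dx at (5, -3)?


Step 1: f(z) = (x+iy)^2 - 4(x+iy) - 5
Step 2: u = (x^2 - y^2) - 4x - 5
Step 3: u_x = 2x - 4
Step 4: At (5, -3): u_x = 10 - 4 = 6

6


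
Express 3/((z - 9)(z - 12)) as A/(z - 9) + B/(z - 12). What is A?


Step 1: Multiply both sides by (z - 9) and set z = 9
Step 2: A = 3 / (9 - 12)
Step 3: A = 3 / (-3)
Step 4: A = -1

-1


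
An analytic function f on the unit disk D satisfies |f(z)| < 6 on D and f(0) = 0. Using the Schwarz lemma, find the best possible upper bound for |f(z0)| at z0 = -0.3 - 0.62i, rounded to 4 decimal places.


Step 1: g = f/6 maps D -> D with g(0) = 0, so by the Schwarz lemma |g(z)| <= |z|, i.e. |f(z)| <= 6|z|; this is sharp (f(z) = 6z).
Step 2: |z0|^2 = (-0.3)^2 + (-0.62)^2 = 0.4744
Step 3: |z0| = sqrt(0.4744) = 0.688767
Step 4: Best bound = 6 * |z0| = 6 * 0.688767 = 4.1326

4.1326


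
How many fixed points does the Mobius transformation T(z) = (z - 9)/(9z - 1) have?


Step 1: Fixed points satisfy T(z) = z
Step 2: 9z^2 - 2z + 9 = 0
Step 3: Discriminant = (-2)^2 - 4*9*9 = -320
Step 4: Number of fixed points = 2

2


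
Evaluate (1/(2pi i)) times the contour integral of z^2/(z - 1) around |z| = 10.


Step 1: f(z) = z^2, a = 1 is inside |z| = 10
Step 2: By Cauchy integral formula: (1/(2pi*i)) * integral = f(a)
Step 3: f(1) = 1^2 = 1

1


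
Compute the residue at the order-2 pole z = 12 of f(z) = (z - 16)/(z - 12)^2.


Step 1: Pole of order 2 at z = 12
Step 2: Res = lim d/dz [(z - 12)^2 * f(z)] as z -> 12
Step 3: (z - 12)^2 * f(z) = z - 16
Step 4: d/dz[z - 16] = 1

1


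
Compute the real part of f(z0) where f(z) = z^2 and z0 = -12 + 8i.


Step 1: z0 = -12 + 8i
Step 2: z0^2 = (-12)^2 - 8^2 - 192i
Step 3: real part = 144 - 64 = 80

80


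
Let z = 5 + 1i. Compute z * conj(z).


Step 1: conj(z) = 5 - 1i
Step 2: z * conj(z) = 5^2 + 1^2
Step 3: = 25 + 1 = 26

26


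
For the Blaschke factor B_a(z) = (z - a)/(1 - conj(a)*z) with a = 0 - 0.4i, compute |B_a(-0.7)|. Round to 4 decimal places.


Step 1: Numerator z0 - a = -0.7 - (0 - 0.4i) = -0.7 + 0.4i
Step 2: Denominator 1 - conj(a)*z0 = 1 - (0 + 0.4i)*(-0.7) = 1 + 0.28i
Step 3: |z0 - a|^2 = (-0.7)^2 + 0.4^2 = 0.65; |1 - conj(a)*z0|^2 = 1^2 + 0.28^2 = 1.0784
Step 4: |B_a(-0.7)| = sqrt(0.65 / 1.0784) = sqrt(0.602745)
Step 5: = 0.7764

0.7764


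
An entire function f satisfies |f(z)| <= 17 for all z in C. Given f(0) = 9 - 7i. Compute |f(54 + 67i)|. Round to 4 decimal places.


Step 1: By Liouville's theorem, a bounded entire function is constant.
Step 2: f(z) = f(0) = 9 - 7i for all z.
Step 3: |f(w)| = |9 - 7i| = sqrt(81 + 49)
Step 4: = 11.4018

11.4018


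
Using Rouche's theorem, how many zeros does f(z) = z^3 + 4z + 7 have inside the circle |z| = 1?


Step 1: On |z| = 1 the three terms have sizes |z^3| = 1^3 = 1, |4z| = 4*1 = 4, |7| = 7
Step 2: The dominant term is g(z) = 7; let h(z) = z^3 + 4z so f = g + h
Step 3: On |z| = 1: |g| = 7 and |h| <= 1 + 4 = 5
Step 4: Since 7 > 5, |h| < |g| on |z| = 1, so by Rouche f has the same number of zeros as g inside |z| < 1
Step 5: g(z) = 7 is a nonzero constant with no zeros inside |z| < 1. Answer = 0

0


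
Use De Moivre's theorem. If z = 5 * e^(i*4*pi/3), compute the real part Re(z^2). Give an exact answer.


Step 1: By De Moivre's theorem, z^2 = 5^2 * e^(i*2*4*pi/3) = 25 * (cos(8*pi/3) + i*sin(8*pi/3))
Step 2: |z|^2 = 5^2 = 25
Step 3: Reduce the angle mod 2*pi: 8*pi/3 - 2*pi = 2*pi/3
Step 4: cos(2*pi/3) = -1/2
Step 5: Re(z^2) = 25 * (-1/2) = -25/2

-25/2


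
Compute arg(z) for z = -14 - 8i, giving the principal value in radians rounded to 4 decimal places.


Step 1: z = -14 - 8i
Step 2: arg(z) = atan2(-8, -14)
Step 3: arg(z) = -2.6224

-2.6224


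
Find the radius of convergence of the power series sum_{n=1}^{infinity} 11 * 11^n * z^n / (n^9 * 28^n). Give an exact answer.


Step 1: General term a_n = 11 * 11^n / (n^9 * 28^n)
Step 2: By the root test, |a_n|^(1/n) = 11^(1/n) * 11 / (n^(9/n) * 28) -> 11/28 as n -> infinity (since 11^(1/n) -> 1 and n^(9/n) -> 1)
Step 3: R = 1/lim|a_n|^(1/n) = 28/11

28/11


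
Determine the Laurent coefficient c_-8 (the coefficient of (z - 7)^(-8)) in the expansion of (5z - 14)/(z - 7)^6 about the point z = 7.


Step 1: Write the numerator in powers of (z - 7): 5z - 14 = 5(z - 7) + (5*7 - 14) = 5(z - 7) + 21
Step 2: Divide by (z - 7)^6: f(z) = 21(z - 7)^(-6) + 5(z - 7)^(-5)
Step 3: This finite sum is the Laurent series of f about z = 7.
Step 4: Only the powers -6 and -5 appear, so the coefficient of (z - 7)^(-8) = 0

0


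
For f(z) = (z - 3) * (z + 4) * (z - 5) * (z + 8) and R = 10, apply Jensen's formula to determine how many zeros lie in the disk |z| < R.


Jensen's formula: (1/2pi)*integral log|f(Re^it)|dt = log|f(0)| + sum_{|a_k|<R} log(R/|a_k|)
Step 1: f(0) = (-3) * 4 * (-5) * 8 = 480
Step 2: log|f(0)| = log|3| + log|-4| + log|5| + log|-8| = 6.1738
Step 3: Zeros inside |z| < 10: 3, -4, 5, -8
Step 4: Jensen sum = log(10/3) + log(10/4) + log(10/5) + log(10/8) = 3.0366
Step 5: n(R) = number of terms in the Jensen sum = count of zeros inside |z| < 10 = 4

4


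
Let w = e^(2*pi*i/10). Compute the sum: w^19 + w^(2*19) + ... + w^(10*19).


Step 1: The sum sum_{j=1}^{n} w^(k*j) equals n if n | k, else 0.
Step 2: Here n = 10, k = 19
Step 3: Does n divide k? 10 | 19 -> False
Step 4: Sum = 0

0


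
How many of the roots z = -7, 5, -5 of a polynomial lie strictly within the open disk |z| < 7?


Step 1: Check each root:
  z = -7: |-7| = 7 >= 7
  z = 5: |5| = 5 < 7
  z = -5: |-5| = 5 < 7
Step 2: Count = 2

2


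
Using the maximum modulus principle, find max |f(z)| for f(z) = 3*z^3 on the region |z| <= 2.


Step 1: On |z| = 2, |f(z)| = 3 * |z|^3 = 3 * 2^3
Step 2: By maximum modulus principle, maximum is on boundary.
Step 3: Maximum = 3 * 8 = 24

24


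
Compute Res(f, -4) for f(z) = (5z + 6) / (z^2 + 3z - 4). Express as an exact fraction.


Step 1: Q(z) = z^2 + 3z - 4 = (z + 4)(z - 1)
Step 2: Q'(z) = 2z + 3
Step 3: Q'(-4) = -5, P(-4) = -14
Step 4: Res = P(-4)/Q'(-4) = -14/(-5) = 14/5

14/5


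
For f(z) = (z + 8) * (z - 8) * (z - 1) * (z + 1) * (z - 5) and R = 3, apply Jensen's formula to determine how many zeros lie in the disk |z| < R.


Jensen's formula: (1/2pi)*integral log|f(Re^it)|dt = log|f(0)| + sum_{|a_k|<R} log(R/|a_k|)
Step 1: f(0) = 8 * (-8) * (-1) * 1 * (-5) = -320
Step 2: log|f(0)| = log|-8| + log|8| + log|1| + log|-1| + log|5| = 5.7683
Step 3: Zeros inside |z| < 3: 1, -1
Step 4: Jensen sum = log(3/1) + log(3/1) = 2.1972
Step 5: n(R) = number of terms in the Jensen sum = count of zeros inside |z| < 3 = 2

2


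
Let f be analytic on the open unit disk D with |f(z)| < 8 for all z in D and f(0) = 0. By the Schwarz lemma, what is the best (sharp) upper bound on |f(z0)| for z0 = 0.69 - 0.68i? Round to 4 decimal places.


Step 1: g = f/8 maps D -> D with g(0) = 0, so by the Schwarz lemma |g(z)| <= |z|, i.e. |f(z)| <= 8|z|; this is sharp (f(z) = 8z).
Step 2: |z0|^2 = 0.69^2 + (-0.68)^2 = 0.9385
Step 3: |z0| = sqrt(0.9385) = 0.968762
Step 4: Best bound = 8 * |z0| = 8 * 0.968762 = 7.7501

7.7501


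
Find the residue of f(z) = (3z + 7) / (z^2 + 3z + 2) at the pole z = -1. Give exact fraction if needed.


Step 1: Q(z) = z^2 + 3z + 2 = (z + 1)(z + 2)
Step 2: Q'(z) = 2z + 3
Step 3: Q'(-1) = 1, P(-1) = 4
Step 4: Res = P(-1)/Q'(-1) = 4/1 = 4

4


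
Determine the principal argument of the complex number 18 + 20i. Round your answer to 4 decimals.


Step 1: z = 18 + 20i
Step 2: arg(z) = atan2(20, 18)
Step 3: arg(z) = 0.838

0.838


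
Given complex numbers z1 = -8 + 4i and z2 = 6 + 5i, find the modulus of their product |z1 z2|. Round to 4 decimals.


Step 1: |z1| = sqrt((-8)^2 + 4^2) = sqrt(80)
Step 2: |z2| = sqrt(6^2 + 5^2) = sqrt(61)
Step 3: |z1*z2| = |z1|*|z2| = sqrt(80) * sqrt(61) = sqrt(80 * 61) = sqrt(4880)
Step 4: = 69.857

69.857


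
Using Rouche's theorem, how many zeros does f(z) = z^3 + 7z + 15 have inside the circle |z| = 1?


Step 1: On |z| = 1 the three terms have sizes |z^3| = 1^3 = 1, |7z| = 7*1 = 7, |15| = 15
Step 2: The dominant term is g(z) = 15; let h(z) = z^3 + 7z so f = g + h
Step 3: On |z| = 1: |g| = 15 and |h| <= 1 + 7 = 8
Step 4: Since 15 > 8, |h| < |g| on |z| = 1, so by Rouche f has the same number of zeros as g inside |z| < 1
Step 5: g(z) = 15 is a nonzero constant with no zeros inside |z| < 1. Answer = 0

0


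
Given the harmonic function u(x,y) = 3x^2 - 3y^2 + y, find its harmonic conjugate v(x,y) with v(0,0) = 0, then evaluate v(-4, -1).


Step 1: v_x = -u_y = 6y - 1
Step 2: v_y = u_x = 6x + 0
Step 3: v = 6xy - x + C
Step 4: v(0,0) = 0 => C = 0
Step 5: v(-4, -1) = 28

28
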